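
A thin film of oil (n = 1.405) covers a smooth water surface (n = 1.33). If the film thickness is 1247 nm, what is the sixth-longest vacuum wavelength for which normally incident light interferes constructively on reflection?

Top surface (1.0 → 1.405): reflection off a higher-index medium gives a half-wave phase shift.
Bottom surface (1.405 → 1.33): reflection off a lower-index medium gives no phase shift.
Net: one phase inversion between the two reflected rays.
For bright reflection here: 2 n t = (m + ½) λ.
λ = 2 n t / (m + ½). The sixth-longest wavelength is m = 5: λ = 2 × 1.405 × 1247 / 5.50 = 637 nm.

637 nm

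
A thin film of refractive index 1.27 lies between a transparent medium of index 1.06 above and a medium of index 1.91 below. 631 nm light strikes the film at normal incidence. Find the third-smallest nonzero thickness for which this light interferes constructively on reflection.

745 nm

Ray reflecting at the top interface goes from n = 1.06 toward n = 1.27: a half-wave phase shift.
Ray reflecting at the bottom interface goes from n = 1.27 toward n = 1.91: a half-wave phase shift.
The two reflections carry the same phase change, so no net offset.
For bright reflection here: 2 n t = m λ.
The third-smallest nonzero thickness corresponds to m = 3: t = m λ / (2 n) = 3.00 × 631 / (2 × 1.27) = 745 nm.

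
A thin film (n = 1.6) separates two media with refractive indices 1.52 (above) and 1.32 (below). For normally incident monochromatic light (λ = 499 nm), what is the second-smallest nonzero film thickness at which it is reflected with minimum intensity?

312 nm

Ray reflecting at the top interface goes from n = 1.52 toward n = 1.6: a half-wave phase shift.
At the lower boundary (n = 1.6 to n = 1.32) the reflected ray undergoes no phase shift.
The two reflections differ by half a wavelength.
So the condition for destructive reflection is 2 n t = m λ.
The second-smallest nonzero thickness corresponds to m = 2: t = m λ / (2 n) = 2.00 × 499 / (2 × 1.6) = 312 nm.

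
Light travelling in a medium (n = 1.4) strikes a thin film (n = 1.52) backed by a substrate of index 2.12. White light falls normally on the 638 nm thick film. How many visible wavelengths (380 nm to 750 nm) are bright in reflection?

3

Ray reflecting at the top interface goes from n = 1.4 toward n = 1.52: a half-wave phase shift.
Bottom surface (1.52 → 2.12): reflection off a higher-index medium gives a half-wave phase shift.
Net: no relative phase inversion (both shifts match).
So the condition for constructive reflection is 2 n t = m λ.
λ = 2 n t / m = 1940 / m nm.
m=2: 970 nm (IR); m=3: 647 nm (visible); m=4: 485 nm (visible); m=5: 388 nm (visible); m=6: 323 nm (UV).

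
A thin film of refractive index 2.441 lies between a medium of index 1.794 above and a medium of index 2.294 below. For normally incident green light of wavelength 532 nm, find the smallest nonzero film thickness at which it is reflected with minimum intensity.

At the upper boundary (n = 1.794 to n = 2.441) the reflected ray undergoes a half-wave phase shift.
Ray reflecting at the bottom interface goes from n = 2.441 toward n = 2.294: no phase shift.
The two reflections differ by half a wavelength.
For dark reflection here: 2 n t = m λ.
Minimum nonzero at m = 1: t = λ / (2 n) = 532 / (2 × 2.441) = 109 nm.

109 nm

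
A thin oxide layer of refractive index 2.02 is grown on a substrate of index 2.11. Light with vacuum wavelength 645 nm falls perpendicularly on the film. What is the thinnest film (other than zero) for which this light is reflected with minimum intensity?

79.8 nm

Ray reflecting at the top interface goes from n = 1.0 toward n = 2.02: a half-wave phase shift.
Bottom surface (2.02 → 2.11): reflection off a higher-index medium gives a half-wave phase shift.
Net: no relative phase inversion (both shifts match).
So the condition for destructive reflection is 2 n t = (m + ½) λ.
Minimum at m = 0: t = λ / (4 n) = 645 / (4 × 2.02) = 79.8 nm.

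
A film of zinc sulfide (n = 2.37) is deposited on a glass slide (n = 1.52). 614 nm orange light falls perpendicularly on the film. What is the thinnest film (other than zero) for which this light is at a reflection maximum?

64.8 nm

Ray reflecting at the top interface goes from n = 1.0 toward n = 2.37: a half-wave phase shift.
At the lower boundary (n = 2.37 to n = 1.52) the reflected ray undergoes no phase shift.
Net: one phase inversion between the two reflected rays.
For strong reflection here: 2 n t = (m + ½) λ.
Minimum at m = 0: t = λ / (4 n) = 614 / (4 × 2.37) = 64.8 nm.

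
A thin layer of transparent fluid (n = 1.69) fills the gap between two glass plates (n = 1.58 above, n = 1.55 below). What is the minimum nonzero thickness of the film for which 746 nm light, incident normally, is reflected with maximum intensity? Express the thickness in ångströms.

Ray reflecting at the top interface goes from n = 1.58 toward n = 1.69: a half-wave phase shift.
Ray reflecting at the bottom interface goes from n = 1.69 toward n = 1.55: no phase shift.
The two reflections differ by half a wavelength.
For maximum reflection here: 2 n t = (m + ½) λ.
Minimum at m = 0: t = λ / (4 n) = 746 / (4 × 1.69) = 110 nm.

1104 Å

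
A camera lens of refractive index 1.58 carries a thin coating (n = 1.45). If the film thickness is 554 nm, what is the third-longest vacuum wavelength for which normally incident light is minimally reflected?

643 nm

Ray reflecting at the top interface goes from n = 1.0 toward n = 1.45: a half-wave phase shift.
Ray reflecting at the bottom interface goes from n = 1.45 toward n = 1.58: a half-wave phase shift.
The two reflections carry the same phase change, so no net offset.
For dark reflection here: 2 n t = (m + ½) λ.
λ = 2 n t / (m + ½). The third-longest wavelength is m = 2: λ = 2 × 1.45 × 554 / 2.50 = 643 nm.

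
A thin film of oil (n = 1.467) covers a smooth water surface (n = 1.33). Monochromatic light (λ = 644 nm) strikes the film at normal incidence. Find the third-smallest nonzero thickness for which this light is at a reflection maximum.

Ray reflecting at the top interface goes from n = 1.0 toward n = 1.467: a half-wave phase shift.
Bottom surface (1.467 → 1.33): reflection off a lower-index medium gives no phase shift.
Exactly one π shift → a net half-wave offset.
So the condition for constructive reflection is 2 n t = (m + ½) λ.
The third-smallest nonzero thickness corresponds to m = 2: t = (m + ½) λ / (2 n) = 2.50 × 644 / (2 × 1.467) = 549 nm.

549 nm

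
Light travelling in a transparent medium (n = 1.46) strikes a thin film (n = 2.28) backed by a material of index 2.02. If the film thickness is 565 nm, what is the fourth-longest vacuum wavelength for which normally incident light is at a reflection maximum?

736 nm

Ray reflecting at the top interface goes from n = 1.46 toward n = 2.28: a half-wave phase shift.
At the lower boundary (n = 2.28 to n = 2.02) the reflected ray undergoes no phase shift.
The two reflections differ by half a wavelength.
With one net inversion, constructive interference in reflection requires 2 n t = (m + ½) λ.
λ = 2 n t / (m + ½). The fourth-longest wavelength is m = 3: λ = 2 × 2.28 × 565 / 3.50 = 736 nm.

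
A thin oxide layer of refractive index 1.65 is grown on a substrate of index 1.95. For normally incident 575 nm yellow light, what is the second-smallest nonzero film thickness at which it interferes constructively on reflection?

348 nm

Top surface (1.0 → 1.65): reflection off a higher-index medium gives a half-wave phase shift.
Ray reflecting at the bottom interface goes from n = 1.65 toward n = 1.95: a half-wave phase shift.
Net: no relative phase inversion (both shifts match).
So the condition for constructive reflection is 2 n t = m λ.
The second-smallest nonzero thickness corresponds to m = 2: t = m λ / (2 n) = 2.00 × 575 / (2 × 1.65) = 348 nm.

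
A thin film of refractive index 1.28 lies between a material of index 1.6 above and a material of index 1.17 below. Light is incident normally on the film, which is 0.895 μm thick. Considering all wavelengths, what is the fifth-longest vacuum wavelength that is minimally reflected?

Ray reflecting at the top interface goes from n = 1.6 toward n = 1.28: no phase shift.
Ray reflecting at the bottom interface goes from n = 1.28 toward n = 1.17: no phase shift.
The two reflections carry the same phase change, so no net offset.
So the condition for destructive reflection is 2 n t = (m + ½) λ.
λ = 2 n t / (m + ½). The fifth-longest wavelength is m = 4: λ = 2 × 1.28 × 895 / 4.50 = 509 nm.

509 nm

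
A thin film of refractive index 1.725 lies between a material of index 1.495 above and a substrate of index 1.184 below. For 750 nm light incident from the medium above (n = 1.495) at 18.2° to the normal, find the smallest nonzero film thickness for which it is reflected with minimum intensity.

At the upper boundary (n = 1.495 to n = 1.725) the reflected ray undergoes a half-wave phase shift.
Ray reflecting at the bottom interface goes from n = 1.725 toward n = 1.184: no phase shift.
Exactly one π shift → a net half-wave offset.
With one net inversion, destructive interference in reflection requires 2 n t cos θ_r = m λ.
Snell's law: 1.495 sin 18.2° = 1.725 sin θ_r → sin θ_r = 0.271, cos θ_r = 0.963.
Minimum nonzero at m = 1: t = λ / (2 n cos θ_r) = 750 / (2 × 1.725 × 0.963) = 226 nm.

226 nm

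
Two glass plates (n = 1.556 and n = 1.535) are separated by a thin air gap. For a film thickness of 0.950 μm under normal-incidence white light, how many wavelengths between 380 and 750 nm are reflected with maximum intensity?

Top surface (1.556 → 1.0): reflection off a lower-index medium gives no phase shift.
Bottom surface (1.0 → 1.535): reflection off a higher-index medium gives a half-wave phase shift.
Exactly one π shift → a net half-wave offset.
So the condition for constructive reflection is 2 n t = (m + ½) λ.
λ = 2 n t / (m + ½) = 1900 / (m + ½) nm.
m=2: 760 nm (IR); m=3: 543 nm (visible); m=4: 422 nm (visible); m=5: 345 nm (UV).

2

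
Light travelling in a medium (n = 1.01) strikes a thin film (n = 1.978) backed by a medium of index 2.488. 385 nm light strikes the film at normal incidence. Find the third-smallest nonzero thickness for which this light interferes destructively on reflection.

243 nm

At the upper boundary (n = 1.01 to n = 1.978) the reflected ray undergoes a half-wave phase shift.
Ray reflecting at the bottom interface goes from n = 1.978 toward n = 2.488: a half-wave phase shift.
Zero or two π shifts → no net half-wave offset.
With no net inversion, destructive interference in reflection requires 2 n t = (m + ½) λ.
The third-smallest nonzero thickness corresponds to m = 2: t = (m + ½) λ / (2 n) = 2.50 × 385 / (2 × 1.978) = 243 nm.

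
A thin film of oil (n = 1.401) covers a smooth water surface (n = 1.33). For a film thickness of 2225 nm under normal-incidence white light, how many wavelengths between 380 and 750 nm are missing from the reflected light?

Top surface (1.0 → 1.401): reflection off a higher-index medium gives a half-wave phase shift.
Ray reflecting at the bottom interface goes from n = 1.401 toward n = 1.33: no phase shift.
Net: one phase inversion between the two reflected rays.
For weak reflection here: 2 n t = m λ.
λ = 2 n t / m = 6234 / m nm.
m=8: 779 nm (IR); m=9: 693 nm (visible); m=10: 623 nm (visible); m=11: 567 nm (visible); m=12: 520 nm (visible); m=13: 480 nm (visible); m=14: 445 nm (visible); m=15: 416 nm (visible); m=16: 390 nm (visible); m=17: 367 nm (UV).

8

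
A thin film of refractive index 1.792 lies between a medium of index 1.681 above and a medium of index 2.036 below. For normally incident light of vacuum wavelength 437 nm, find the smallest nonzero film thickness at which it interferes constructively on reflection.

Ray reflecting at the top interface goes from n = 1.681 toward n = 1.792: a half-wave phase shift.
Ray reflecting at the bottom interface goes from n = 1.792 toward n = 2.036: a half-wave phase shift.
Net: no relative phase inversion (both shifts match).
With no net inversion, constructive interference in reflection requires 2 n t = m λ.
Minimum nonzero at m = 1: t = λ / (2 n) = 437 / (2 × 1.792) = 122 nm.

122 nm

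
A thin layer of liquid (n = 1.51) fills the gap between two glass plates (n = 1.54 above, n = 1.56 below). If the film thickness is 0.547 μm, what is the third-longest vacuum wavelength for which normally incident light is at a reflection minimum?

551 nm

At the upper boundary (n = 1.54 to n = 1.51) the reflected ray undergoes no phase shift.
Ray reflecting at the bottom interface goes from n = 1.51 toward n = 1.56: a half-wave phase shift.
The two reflections differ by half a wavelength.
So the condition for destructive reflection is 2 n t = m λ.
λ = 2 n t / m. The third-longest wavelength is m = 3: λ = 2 × 1.51 × 547 / 3.00 = 551 nm.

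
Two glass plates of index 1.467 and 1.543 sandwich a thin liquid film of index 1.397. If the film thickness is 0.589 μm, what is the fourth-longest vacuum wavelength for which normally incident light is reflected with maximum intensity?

Top surface (1.467 → 1.397): reflection off a lower-index medium gives no phase shift.
At the lower boundary (n = 1.397 to n = 1.543) the reflected ray undergoes a half-wave phase shift.
Exactly one π shift → a net half-wave offset.
For bright reflection here: 2 n t = (m + ½) λ.
λ = 2 n t / (m + ½). The fourth-longest wavelength is m = 3: λ = 2 × 1.397 × 589 / 3.50 = 470 nm.

470 nm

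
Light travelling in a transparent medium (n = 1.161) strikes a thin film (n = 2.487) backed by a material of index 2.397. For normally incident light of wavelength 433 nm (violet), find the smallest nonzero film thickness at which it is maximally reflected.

Ray reflecting at the top interface goes from n = 1.161 toward n = 2.487: a half-wave phase shift.
Ray reflecting at the bottom interface goes from n = 2.487 toward n = 2.397: no phase shift.
The two reflections differ by half a wavelength.
For strong reflection here: 2 n t = (m + ½) λ.
Minimum at m = 0: t = λ / (4 n) = 433 / (4 × 2.487) = 43.5 nm.

43.5 nm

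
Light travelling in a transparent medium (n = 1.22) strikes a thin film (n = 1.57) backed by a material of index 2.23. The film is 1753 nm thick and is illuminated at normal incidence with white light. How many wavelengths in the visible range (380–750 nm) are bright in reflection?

7

At the upper boundary (n = 1.22 to n = 1.57) the reflected ray undergoes a half-wave phase shift.
Bottom surface (1.57 → 2.23): reflection off a higher-index medium gives a half-wave phase shift.
The two reflections carry the same phase change, so no net offset.
For strong reflection here: 2 n t = m λ.
λ = 2 n t / m = 5504 / m nm.
m=7: 786 nm (IR); m=8: 688 nm (visible); m=9: 612 nm (visible); m=10: 550 nm (visible); m=11: 500 nm (visible); m=12: 459 nm (visible); m=13: 423 nm (visible); m=14: 393 nm (visible); m=15: 367 nm (UV).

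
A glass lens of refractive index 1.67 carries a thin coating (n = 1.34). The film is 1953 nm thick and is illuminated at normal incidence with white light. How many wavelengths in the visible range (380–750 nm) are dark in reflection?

7

Top surface (1.0 → 1.34): reflection off a higher-index medium gives a half-wave phase shift.
At the lower boundary (n = 1.34 to n = 1.67) the reflected ray undergoes a half-wave phase shift.
Zero or two π shifts → no net half-wave offset.
With no net inversion, destructive interference in reflection requires 2 n t = (m + ½) λ.
λ = 2 n t / (m + ½) = 5234 / (m + ½) nm.
m=6: 805 nm (IR); m=7: 698 nm (visible); m=8: 616 nm (visible); m=9: 551 nm (visible); m=10: 498 nm (visible); m=11: 455 nm (visible); m=12: 419 nm (visible); m=13: 388 nm (visible); m=14: 361 nm (UV).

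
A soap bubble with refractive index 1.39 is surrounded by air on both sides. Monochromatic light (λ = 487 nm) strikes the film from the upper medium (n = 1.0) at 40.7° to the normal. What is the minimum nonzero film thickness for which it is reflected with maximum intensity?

99.2 nm

Ray reflecting at the top interface goes from n = 1.0 toward n = 1.39: a half-wave phase shift.
At the lower boundary (n = 1.39 to n = 1.0) the reflected ray undergoes no phase shift.
Exactly one π shift → a net half-wave offset.
With one net inversion, constructive interference in reflection requires 2 n t cos θ_r = (m + ½) λ.
Snell's law: 1.0 sin 40.7° = 1.39 sin θ_r → sin θ_r = 0.469, cos θ_r = 0.883.
Minimum at m = 0: t = λ / (4 n cos θ_r) = 487 / (4 × 1.39 × 0.883) = 99.2 nm.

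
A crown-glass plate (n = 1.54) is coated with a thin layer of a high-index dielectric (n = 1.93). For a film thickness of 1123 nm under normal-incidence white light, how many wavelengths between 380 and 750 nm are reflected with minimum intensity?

6

Ray reflecting at the top interface goes from n = 1.0 toward n = 1.93: a half-wave phase shift.
At the lower boundary (n = 1.93 to n = 1.54) the reflected ray undergoes no phase shift.
The two reflections differ by half a wavelength.
So the condition for destructive reflection is 2 n t = m λ.
λ = 2 n t / m = 4335 / m nm.
m=5: 867 nm (IR); m=6: 722 nm (visible); m=7: 619 nm (visible); m=8: 542 nm (visible); m=9: 482 nm (visible); m=10: 433 nm (visible); m=11: 394 nm (visible); m=12: 361 nm (UV).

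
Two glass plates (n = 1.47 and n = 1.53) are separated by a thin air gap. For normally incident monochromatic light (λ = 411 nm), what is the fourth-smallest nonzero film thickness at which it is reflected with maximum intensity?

719 nm

Top surface (1.47 → 1.0): reflection off a lower-index medium gives no phase shift.
At the lower boundary (n = 1.0 to n = 1.53) the reflected ray undergoes a half-wave phase shift.
The two reflections differ by half a wavelength.
So the condition for constructive reflection is 2 n t = (m + ½) λ.
The fourth-smallest nonzero thickness corresponds to m = 3: t = (m + ½) λ / (2 n) = 3.50 × 411 / (2 × 1.0) = 719 nm.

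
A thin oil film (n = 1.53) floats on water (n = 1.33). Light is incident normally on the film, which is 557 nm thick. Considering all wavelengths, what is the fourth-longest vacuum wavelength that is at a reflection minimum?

Top surface (1.0 → 1.53): reflection off a higher-index medium gives a half-wave phase shift.
Ray reflecting at the bottom interface goes from n = 1.53 toward n = 1.33: no phase shift.
The two reflections differ by half a wavelength.
With one net inversion, destructive interference in reflection requires 2 n t = m λ.
λ = 2 n t / m. The fourth-longest wavelength is m = 4: λ = 2 × 1.53 × 557 / 4.00 = 426 nm.

426 nm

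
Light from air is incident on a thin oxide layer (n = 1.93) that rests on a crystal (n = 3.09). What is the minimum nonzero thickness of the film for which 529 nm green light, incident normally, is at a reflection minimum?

68.5 nm

Top surface (1.0 → 1.93): reflection off a higher-index medium gives a half-wave phase shift.
Ray reflecting at the bottom interface goes from n = 1.93 toward n = 3.09: a half-wave phase shift.
Net: no relative phase inversion (both shifts match).
With no net inversion, destructive interference in reflection requires 2 n t = (m + ½) λ.
Minimum at m = 0: t = λ / (4 n) = 529 / (4 × 1.93) = 68.5 nm.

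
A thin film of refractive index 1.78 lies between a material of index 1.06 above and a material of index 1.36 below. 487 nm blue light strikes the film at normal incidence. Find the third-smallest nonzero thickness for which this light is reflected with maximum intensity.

342 nm

Ray reflecting at the top interface goes from n = 1.06 toward n = 1.78: a half-wave phase shift.
Bottom surface (1.78 → 1.36): reflection off a lower-index medium gives no phase shift.
Exactly one π shift → a net half-wave offset.
For maximum reflection here: 2 n t = (m + ½) λ.
The third-smallest nonzero thickness corresponds to m = 2: t = (m + ½) λ / (2 n) = 2.50 × 487 / (2 × 1.78) = 342 nm.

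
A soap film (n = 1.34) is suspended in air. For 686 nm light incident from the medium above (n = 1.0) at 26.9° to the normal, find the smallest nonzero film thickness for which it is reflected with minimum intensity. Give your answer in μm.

Top surface (1.0 → 1.34): reflection off a higher-index medium gives a half-wave phase shift.
Bottom surface (1.34 → 1.0): reflection off a lower-index medium gives no phase shift.
Net: one phase inversion between the two reflected rays.
So the condition for destructive reflection is 2 n t cos θ_r = m λ.
Snell's law: 1.0 sin 26.9° = 1.34 sin θ_r → sin θ_r = 0.338, cos θ_r = 0.941.
Minimum nonzero at m = 1: t = λ / (2 n cos θ_r) = 686 / (2 × 1.34 × 0.941) = 272 nm.

0.272 μm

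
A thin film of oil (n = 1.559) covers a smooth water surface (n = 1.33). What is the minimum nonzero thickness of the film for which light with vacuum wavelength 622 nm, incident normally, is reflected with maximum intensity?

Ray reflecting at the top interface goes from n = 1.0 toward n = 1.559: a half-wave phase shift.
Ray reflecting at the bottom interface goes from n = 1.559 toward n = 1.33: no phase shift.
Exactly one π shift → a net half-wave offset.
With one net inversion, constructive interference in reflection requires 2 n t = (m + ½) λ.
Minimum at m = 0: t = λ / (4 n) = 622 / (4 × 1.559) = 99.7 nm.

99.7 nm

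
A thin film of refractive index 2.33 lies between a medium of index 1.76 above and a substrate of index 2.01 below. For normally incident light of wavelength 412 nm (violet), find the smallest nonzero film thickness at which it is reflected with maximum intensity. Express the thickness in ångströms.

Ray reflecting at the top interface goes from n = 1.76 toward n = 2.33: a half-wave phase shift.
At the lower boundary (n = 2.33 to n = 2.01) the reflected ray undergoes no phase shift.
Exactly one π shift → a net half-wave offset.
For strong reflection here: 2 n t = (m + ½) λ.
Minimum at m = 0: t = λ / (4 n) = 412 / (4 × 2.33) = 44.2 nm.

442 Å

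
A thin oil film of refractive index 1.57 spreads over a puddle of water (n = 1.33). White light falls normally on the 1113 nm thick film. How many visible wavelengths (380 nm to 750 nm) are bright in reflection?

4

Top surface (1.0 → 1.57): reflection off a higher-index medium gives a half-wave phase shift.
Bottom surface (1.57 → 1.33): reflection off a lower-index medium gives no phase shift.
The two reflections differ by half a wavelength.
With one net inversion, constructive interference in reflection requires 2 n t = (m + ½) λ.
λ = 2 n t / (m + ½) = 3495 / (m + ½) nm.
m=4: 777 nm (IR); m=5: 635 nm (visible); m=6: 538 nm (visible); m=7: 466 nm (visible); m=8: 411 nm (visible); m=9: 368 nm (UV).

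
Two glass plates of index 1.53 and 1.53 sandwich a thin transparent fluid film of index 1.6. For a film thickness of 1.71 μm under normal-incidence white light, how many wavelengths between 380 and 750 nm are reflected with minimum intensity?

At the upper boundary (n = 1.53 to n = 1.6) the reflected ray undergoes a half-wave phase shift.
Ray reflecting at the bottom interface goes from n = 1.6 toward n = 1.53: no phase shift.
Exactly one π shift → a net half-wave offset.
For weak reflection here: 2 n t = m λ.
λ = 2 n t / m = 5472 / m nm.
m=7: 782 nm (IR); m=8: 684 nm (visible); m=9: 608 nm (visible); m=10: 547 nm (visible); m=11: 497 nm (visible); m=12: 456 nm (visible); m=13: 421 nm (visible); m=14: 391 nm (visible); m=15: 365 nm (UV).

7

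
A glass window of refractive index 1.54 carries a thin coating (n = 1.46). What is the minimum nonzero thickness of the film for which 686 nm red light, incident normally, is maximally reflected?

Top surface (1.0 → 1.46): reflection off a higher-index medium gives a half-wave phase shift.
At the lower boundary (n = 1.46 to n = 1.54) the reflected ray undergoes a half-wave phase shift.
Net: no relative phase inversion (both shifts match).
For strong reflection here: 2 n t = m λ.
Minimum nonzero at m = 1: t = λ / (2 n) = 686 / (2 × 1.46) = 235 nm.

235 nm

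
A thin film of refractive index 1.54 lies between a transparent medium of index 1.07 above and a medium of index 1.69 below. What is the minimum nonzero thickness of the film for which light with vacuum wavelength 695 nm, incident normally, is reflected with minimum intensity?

113 nm

Top surface (1.07 → 1.54): reflection off a higher-index medium gives a half-wave phase shift.
At the lower boundary (n = 1.54 to n = 1.69) the reflected ray undergoes a half-wave phase shift.
The two reflections carry the same phase change, so no net offset.
For dark reflection here: 2 n t = (m + ½) λ.
Minimum at m = 0: t = λ / (4 n) = 695 / (4 × 1.54) = 113 nm.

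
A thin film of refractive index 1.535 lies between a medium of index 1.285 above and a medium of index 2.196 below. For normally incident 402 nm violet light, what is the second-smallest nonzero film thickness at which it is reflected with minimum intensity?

Ray reflecting at the top interface goes from n = 1.285 toward n = 1.535: a half-wave phase shift.
At the lower boundary (n = 1.535 to n = 2.196) the reflected ray undergoes a half-wave phase shift.
Zero or two π shifts → no net half-wave offset.
With no net inversion, destructive interference in reflection requires 2 n t = (m + ½) λ.
The second-smallest nonzero thickness corresponds to m = 1: t = (m + ½) λ / (2 n) = 1.50 × 402 / (2 × 1.535) = 196 nm.

196 nm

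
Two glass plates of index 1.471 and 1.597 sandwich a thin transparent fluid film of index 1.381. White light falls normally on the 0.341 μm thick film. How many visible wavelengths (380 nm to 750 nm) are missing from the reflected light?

Ray reflecting at the top interface goes from n = 1.471 toward n = 1.381: no phase shift.
Bottom surface (1.381 → 1.597): reflection off a higher-index medium gives a half-wave phase shift.
The two reflections differ by half a wavelength.
So the condition for destructive reflection is 2 n t = m λ.
λ = 2 n t / m = 942 / m nm.
m=1: 942 nm (IR); m=2: 471 nm (visible); m=3: 314 nm (UV).

1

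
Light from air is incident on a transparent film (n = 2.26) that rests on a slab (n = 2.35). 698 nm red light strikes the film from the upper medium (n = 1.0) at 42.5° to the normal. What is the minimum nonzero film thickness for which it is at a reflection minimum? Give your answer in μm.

At the upper boundary (n = 1.0 to n = 2.26) the reflected ray undergoes a half-wave phase shift.
Bottom surface (2.26 → 2.35): reflection off a higher-index medium gives a half-wave phase shift.
The two reflections carry the same phase change, so no net offset.
For weak reflection here: 2 n t cos θ_r = (m + ½) λ.
Snell's law: 1.0 sin 42.5° = 2.26 sin θ_r → sin θ_r = 0.299, cos θ_r = 0.954.
Minimum at m = 0: t = λ / (4 n cos θ_r) = 698 / (4 × 2.26 × 0.954) = 80.9 nm.

0.0809 μm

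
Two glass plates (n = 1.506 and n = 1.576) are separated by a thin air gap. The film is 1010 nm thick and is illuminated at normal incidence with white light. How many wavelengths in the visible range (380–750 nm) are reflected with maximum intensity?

At the upper boundary (n = 1.506 to n = 1.0) the reflected ray undergoes no phase shift.
Bottom surface (1.0 → 1.576): reflection off a higher-index medium gives a half-wave phase shift.
Net: one phase inversion between the two reflected rays.
So the condition for constructive reflection is 2 n t = (m + ½) λ.
λ = 2 n t / (m + ½) = 2020 / (m + ½) nm.
m=2: 808 nm (IR); m=3: 577 nm (visible); m=4: 449 nm (visible); m=5: 367 nm (UV).

2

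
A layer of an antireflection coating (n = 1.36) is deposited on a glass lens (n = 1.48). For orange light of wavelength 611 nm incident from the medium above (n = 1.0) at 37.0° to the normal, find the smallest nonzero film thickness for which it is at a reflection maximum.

Ray reflecting at the top interface goes from n = 1.0 toward n = 1.36: a half-wave phase shift.
At the lower boundary (n = 1.36 to n = 1.48) the reflected ray undergoes a half-wave phase shift.
The two reflections carry the same phase change, so no net offset.
For maximum reflection here: 2 n t cos θ_r = m λ.
Snell's law: 1.0 sin 37.0° = 1.36 sin θ_r → sin θ_r = 0.443, cos θ_r = 0.897.
Minimum nonzero at m = 1: t = λ / (2 n cos θ_r) = 611 / (2 × 1.36 × 0.897) = 250 nm.

250 nm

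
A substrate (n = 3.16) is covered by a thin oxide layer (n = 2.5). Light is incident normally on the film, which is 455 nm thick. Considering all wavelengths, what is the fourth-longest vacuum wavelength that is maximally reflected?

At the upper boundary (n = 1.0 to n = 2.5) the reflected ray undergoes a half-wave phase shift.
Ray reflecting at the bottom interface goes from n = 2.5 toward n = 3.16: a half-wave phase shift.
Net: no relative phase inversion (both shifts match).
So the condition for constructive reflection is 2 n t = m λ.
λ = 2 n t / m. The fourth-longest wavelength is m = 4: λ = 2 × 2.5 × 455 / 4.00 = 569 nm.

569 nm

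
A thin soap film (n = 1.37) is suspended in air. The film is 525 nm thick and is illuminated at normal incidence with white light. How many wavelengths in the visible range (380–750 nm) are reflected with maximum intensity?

2

At the upper boundary (n = 1.0 to n = 1.37) the reflected ray undergoes a half-wave phase shift.
Bottom surface (1.37 → 1.0): reflection off a lower-index medium gives no phase shift.
The two reflections differ by half a wavelength.
For strong reflection here: 2 n t = (m + ½) λ.
λ = 2 n t / (m + ½) = 1439 / (m + ½) nm.
m=1: 959 nm (IR); m=2: 575 nm (visible); m=3: 411 nm (visible); m=4: 320 nm (UV).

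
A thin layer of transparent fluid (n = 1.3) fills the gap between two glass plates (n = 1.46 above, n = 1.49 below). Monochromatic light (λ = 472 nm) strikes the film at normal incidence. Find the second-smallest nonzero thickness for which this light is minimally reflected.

363 nm

At the upper boundary (n = 1.46 to n = 1.3) the reflected ray undergoes no phase shift.
At the lower boundary (n = 1.3 to n = 1.49) the reflected ray undergoes a half-wave phase shift.
The two reflections differ by half a wavelength.
With one net inversion, destructive interference in reflection requires 2 n t = m λ.
The second-smallest nonzero thickness corresponds to m = 2: t = m λ / (2 n) = 2.00 × 472 / (2 × 1.3) = 363 nm.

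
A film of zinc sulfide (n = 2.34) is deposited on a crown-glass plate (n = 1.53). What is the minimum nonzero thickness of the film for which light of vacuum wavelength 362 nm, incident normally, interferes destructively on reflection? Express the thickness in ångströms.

At the upper boundary (n = 1.0 to n = 2.34) the reflected ray undergoes a half-wave phase shift.
At the lower boundary (n = 2.34 to n = 1.53) the reflected ray undergoes no phase shift.
Exactly one π shift → a net half-wave offset.
So the condition for destructive reflection is 2 n t = m λ.
Minimum nonzero at m = 1: t = λ / (2 n) = 362 / (2 × 2.34) = 77.4 nm.

774 Å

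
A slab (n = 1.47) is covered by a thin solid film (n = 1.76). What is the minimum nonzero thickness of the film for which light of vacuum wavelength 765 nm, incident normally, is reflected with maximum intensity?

109 nm

Top surface (1.0 → 1.76): reflection off a higher-index medium gives a half-wave phase shift.
At the lower boundary (n = 1.76 to n = 1.47) the reflected ray undergoes no phase shift.
Exactly one π shift → a net half-wave offset.
So the condition for constructive reflection is 2 n t = (m + ½) λ.
Minimum at m = 0: t = λ / (4 n) = 765 / (4 × 1.76) = 109 nm.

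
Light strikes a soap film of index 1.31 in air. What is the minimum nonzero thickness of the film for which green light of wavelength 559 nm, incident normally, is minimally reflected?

At the upper boundary (n = 1.0 to n = 1.31) the reflected ray undergoes a half-wave phase shift.
Bottom surface (1.31 → 1.0): reflection off a lower-index medium gives no phase shift.
Net: one phase inversion between the two reflected rays.
For weak reflection here: 2 n t = m λ.
Minimum nonzero at m = 1: t = λ / (2 n) = 559 / (2 × 1.31) = 213 nm.

213 nm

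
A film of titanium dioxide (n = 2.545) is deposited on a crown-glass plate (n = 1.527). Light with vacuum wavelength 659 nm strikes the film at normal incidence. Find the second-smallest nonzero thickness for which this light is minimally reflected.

259 nm

At the upper boundary (n = 1.0 to n = 2.545) the reflected ray undergoes a half-wave phase shift.
Ray reflecting at the bottom interface goes from n = 2.545 toward n = 1.527: no phase shift.
The two reflections differ by half a wavelength.
With one net inversion, destructive interference in reflection requires 2 n t = m λ.
The second-smallest nonzero thickness corresponds to m = 2: t = m λ / (2 n) = 2.00 × 659 / (2 × 2.545) = 259 nm.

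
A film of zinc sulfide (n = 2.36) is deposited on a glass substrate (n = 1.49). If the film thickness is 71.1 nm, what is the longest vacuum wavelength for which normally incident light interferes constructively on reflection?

671 nm

Ray reflecting at the top interface goes from n = 1.0 toward n = 2.36: a half-wave phase shift.
At the lower boundary (n = 2.36 to n = 1.49) the reflected ray undergoes no phase shift.
Exactly one π shift → a net half-wave offset.
So the condition for constructive reflection is 2 n t = (m + ½) λ.
λ = 2 n t / (m + ½). The longest wavelength is m = 0: λ = 2 × 2.36 × 71.1 / 0.500 = 671 nm.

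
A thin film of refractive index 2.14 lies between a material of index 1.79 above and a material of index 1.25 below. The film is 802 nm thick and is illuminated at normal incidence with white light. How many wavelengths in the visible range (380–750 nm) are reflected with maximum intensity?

4

Top surface (1.79 → 2.14): reflection off a higher-index medium gives a half-wave phase shift.
Bottom surface (2.14 → 1.25): reflection off a lower-index medium gives no phase shift.
Net: one phase inversion between the two reflected rays.
With one net inversion, constructive interference in reflection requires 2 n t = (m + ½) λ.
λ = 2 n t / (m + ½) = 3433 / (m + ½) nm.
m=4: 763 nm (IR); m=5: 624 nm (visible); m=6: 528 nm (visible); m=7: 458 nm (visible); m=8: 404 nm (visible); m=9: 361 nm (UV).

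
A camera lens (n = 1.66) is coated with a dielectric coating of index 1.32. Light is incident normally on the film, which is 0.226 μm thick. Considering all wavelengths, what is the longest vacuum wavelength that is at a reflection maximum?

597 nm

Ray reflecting at the top interface goes from n = 1.0 toward n = 1.32: a half-wave phase shift.
At the lower boundary (n = 1.32 to n = 1.66) the reflected ray undergoes a half-wave phase shift.
The two reflections carry the same phase change, so no net offset.
With no net inversion, constructive interference in reflection requires 2 n t = m λ.
λ = 2 n t / m. The longest wavelength is m = 1: λ = 2 × 1.32 × 226 / 1.00 = 597 nm.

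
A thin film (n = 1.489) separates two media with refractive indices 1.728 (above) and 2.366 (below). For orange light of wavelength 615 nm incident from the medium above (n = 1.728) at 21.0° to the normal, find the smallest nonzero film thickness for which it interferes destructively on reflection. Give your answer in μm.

At the upper boundary (n = 1.728 to n = 1.489) the reflected ray undergoes no phase shift.
At the lower boundary (n = 1.489 to n = 2.366) the reflected ray undergoes a half-wave phase shift.
Net: one phase inversion between the two reflected rays.
For weak reflection here: 2 n t cos θ_r = m λ.
Snell's law: 1.728 sin 21.0° = 1.489 sin θ_r → sin θ_r = 0.416, cos θ_r = 0.909.
Minimum nonzero at m = 1: t = λ / (2 n cos θ_r) = 615 / (2 × 1.489 × 0.909) = 227 nm.

0.227 μm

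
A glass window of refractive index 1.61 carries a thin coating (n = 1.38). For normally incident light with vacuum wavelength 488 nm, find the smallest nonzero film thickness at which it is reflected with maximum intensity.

At the upper boundary (n = 1.0 to n = 1.38) the reflected ray undergoes a half-wave phase shift.
Bottom surface (1.38 → 1.61): reflection off a higher-index medium gives a half-wave phase shift.
Net: no relative phase inversion (both shifts match).
With no net inversion, constructive interference in reflection requires 2 n t = m λ.
Minimum nonzero at m = 1: t = λ / (2 n) = 488 / (2 × 1.38) = 177 nm.

177 nm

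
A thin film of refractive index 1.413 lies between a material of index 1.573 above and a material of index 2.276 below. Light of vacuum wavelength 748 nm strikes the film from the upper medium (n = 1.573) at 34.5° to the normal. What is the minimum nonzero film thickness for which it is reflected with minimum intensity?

341 nm

Ray reflecting at the top interface goes from n = 1.573 toward n = 1.413: no phase shift.
At the lower boundary (n = 1.413 to n = 2.276) the reflected ray undergoes a half-wave phase shift.
The two reflections differ by half a wavelength.
With one net inversion, destructive interference in reflection requires 2 n t cos θ_r = m λ.
Snell's law: 1.573 sin 34.5° = 1.413 sin θ_r → sin θ_r = 0.631, cos θ_r = 0.776.
Minimum nonzero at m = 1: t = λ / (2 n cos θ_r) = 748 / (2 × 1.413 × 0.776) = 341 nm.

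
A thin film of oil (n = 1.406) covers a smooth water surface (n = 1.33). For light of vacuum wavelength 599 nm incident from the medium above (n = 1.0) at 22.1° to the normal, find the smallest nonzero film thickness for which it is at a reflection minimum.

221 nm

Top surface (1.0 → 1.406): reflection off a higher-index medium gives a half-wave phase shift.
Bottom surface (1.406 → 1.33): reflection off a lower-index medium gives no phase shift.
The two reflections differ by half a wavelength.
For minimum reflection here: 2 n t cos θ_r = m λ.
Snell's law: 1.0 sin 22.1° = 1.406 sin θ_r → sin θ_r = 0.268, cos θ_r = 0.964.
Minimum nonzero at m = 1: t = λ / (2 n cos θ_r) = 599 / (2 × 1.406 × 0.964) = 221 nm.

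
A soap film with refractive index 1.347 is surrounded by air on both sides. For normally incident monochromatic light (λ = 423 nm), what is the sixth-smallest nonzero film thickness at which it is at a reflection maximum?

Ray reflecting at the top interface goes from n = 1.0 toward n = 1.347: a half-wave phase shift.
Bottom surface (1.347 → 1.0): reflection off a lower-index medium gives no phase shift.
The two reflections differ by half a wavelength.
With one net inversion, constructive interference in reflection requires 2 n t = (m + ½) λ.
The sixth-smallest nonzero thickness corresponds to m = 5: t = (m + ½) λ / (2 n) = 5.50 × 423 / (2 × 1.347) = 864 nm.

864 nm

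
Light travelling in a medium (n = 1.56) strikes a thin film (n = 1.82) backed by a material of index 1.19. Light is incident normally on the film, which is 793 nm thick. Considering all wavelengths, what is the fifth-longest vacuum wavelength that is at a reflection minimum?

577 nm

At the upper boundary (n = 1.56 to n = 1.82) the reflected ray undergoes a half-wave phase shift.
Bottom surface (1.82 → 1.19): reflection off a lower-index medium gives no phase shift.
The two reflections differ by half a wavelength.
So the condition for destructive reflection is 2 n t = m λ.
λ = 2 n t / m. The fifth-longest wavelength is m = 5: λ = 2 × 1.82 × 793 / 5.00 = 577 nm.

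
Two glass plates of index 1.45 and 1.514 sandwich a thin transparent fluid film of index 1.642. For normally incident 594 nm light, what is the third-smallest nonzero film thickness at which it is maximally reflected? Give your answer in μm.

Ray reflecting at the top interface goes from n = 1.45 toward n = 1.642: a half-wave phase shift.
Bottom surface (1.642 → 1.514): reflection off a lower-index medium gives no phase shift.
Exactly one π shift → a net half-wave offset.
For strong reflection here: 2 n t = (m + ½) λ.
The third-smallest nonzero thickness corresponds to m = 2: t = (m + ½) λ / (2 n) = 2.50 × 594 / (2 × 1.642) = 452 nm.

0.452 μm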